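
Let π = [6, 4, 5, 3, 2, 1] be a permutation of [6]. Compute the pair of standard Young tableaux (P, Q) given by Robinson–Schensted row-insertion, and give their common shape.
P = [1, 5] / [2] / [3] / [4] / [6];  Q = [1, 3] / [2] / [4] / [5] / [6];  common shape = (2, 1, 1, 1, 1)

Row-insert the values π_1, π_2, … into P one at a time, bumping the leftmost entry strictly greater than the inserted value down to the next row. The recording tableau Q records, in position (i, j), the step at which that cell was added to P.
  Insert 6 (step 1): P = [6];  Q = [1]
  Insert 4 (step 2): P = [4] / [6];  Q = [1] / [2]
  Insert 5 (step 3): P = [4, 5] / [6];  Q = [1, 3] / [2]
  Insert 3 (step 4): P = [3, 5] / [4] / [6];  Q = [1, 3] / [2] / [4]
  Insert 2 (step 5): P = [2, 5] / [3] / [4] / [6];  Q = [1, 3] / [2] / [4] / [5]
  Insert 1 (step 6): P = [1, 5] / [2] / [3] / [4] / [6];  Q = [1, 3] / [2] / [4] / [5] / [6]
Final shape: (2, 1, 1, 1, 1).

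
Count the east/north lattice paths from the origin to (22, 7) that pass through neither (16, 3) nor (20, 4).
Number of paths = 1299480

Inclusion–exclusion. Total paths: C(29, 22) = 1560780. Through P₁: C(19, 16)·C(10, 6) = 203490. Through P₂: C(24, 20)·C(5, 2) = 106260. Since P₁ is strictly southwest of P₂, a monotone path through both must visit P₁ then P₂; paths through both = C(19, 16)·C(5, 4)·C(5, 2) = 48450. Avoid both = 1560780 − 203490 − 106260 + 48450 = 1299480.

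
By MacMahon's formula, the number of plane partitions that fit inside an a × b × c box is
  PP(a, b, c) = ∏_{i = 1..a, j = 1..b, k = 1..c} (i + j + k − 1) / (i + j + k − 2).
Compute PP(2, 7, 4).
PP(2, 7, 4) = 32670

Evaluate the triple product over i = 1..2, j = 1..7, k = 1..4. The factors are (2/1) · (3/2) · (4/3) · (5/4) · (3/2) · (4/3) · (5/4) · (6/5) · … (56 factors total). The numerators and denominators telescope so the product is an integer; carrying out the multiplication exactly gives PP(2, 7, 4) = 32670.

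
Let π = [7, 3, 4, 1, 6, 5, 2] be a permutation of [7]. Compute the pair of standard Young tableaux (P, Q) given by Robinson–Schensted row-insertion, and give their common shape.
P = [1, 2, 5] / [3, 4] / [6] / [7];  Q = [1, 3, 5] / [2, 6] / [4] / [7];  common shape = (3, 2, 1, 1)

Row-insert the values π_1, π_2, … into P one at a time, bumping the leftmost entry strictly greater than the inserted value down to the next row. The recording tableau Q records, in position (i, j), the step at which that cell was added to P.
  Insert 7 (step 1): P = [7];  Q = [1]
  Insert 3 (step 2): P = [3] / [7];  Q = [1] / [2]
  Insert 4 (step 3): P = [3, 4] / [7];  Q = [1, 3] / [2]
  Insert 1 (step 4): P = [1, 4] / [3] / [7];  Q = [1, 3] / [2] / [4]
  Insert 6 (step 5): P = [1, 4, 6] / [3] / [7];  Q = [1, 3, 5] / [2] / [4]
  Insert 5 (step 6): P = [1, 4, 5] / [3, 6] / [7];  Q = [1, 3, 5] / [2, 6] / [4]
  Insert 2 (step 7): P = [1, 2, 5] / [3, 4] / [6] / [7];  Q = [1, 3, 5] / [2, 6] / [4] / [7]
Final shape: (3, 2, 1, 1).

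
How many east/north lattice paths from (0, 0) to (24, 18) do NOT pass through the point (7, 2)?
Number of paths = 311692209090

Total paths from (0, 0) to (24, 18): C(42, 24) = 353697121050. Paths through (7, 2): (paths (0, 0) → (7, 2)) × (paths (7, 2) → (24, 18)) = C(9, 7) · C(33, 17) = 36 · 1166803110 = 42004911960. Avoidance count = 353697121050 − 42004911960 = 311692209090.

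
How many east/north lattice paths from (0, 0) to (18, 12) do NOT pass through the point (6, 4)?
Number of paths = 60039525

Total paths from (0, 0) to (18, 12): C(30, 18) = 86493225. Paths through (6, 4): (paths (0, 0) → (6, 4)) × (paths (6, 4) → (18, 12)) = C(10, 6) · C(20, 12) = 210 · 125970 = 26453700. Avoidance count = 86493225 − 26453700 = 60039525.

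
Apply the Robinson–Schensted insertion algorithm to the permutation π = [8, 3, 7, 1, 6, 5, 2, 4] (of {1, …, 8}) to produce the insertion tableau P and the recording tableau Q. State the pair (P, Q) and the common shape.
P = [1, 2, 4] / [3, 5] / [6] / [7] / [8];  Q = [1, 3, 8] / [2, 5] / [4] / [6] / [7];  common shape = (3, 2, 1, 1, 1)

Row-insert the values π_1, π_2, … into P one at a time, bumping the leftmost entry strictly greater than the inserted value down to the next row. The recording tableau Q records, in position (i, j), the step at which that cell was added to P.
  Insert 8 (step 1): P = [8];  Q = [1]
  Insert 3 (step 2): P = [3] / [8];  Q = [1] / [2]
  Insert 7 (step 3): P = [3, 7] / [8];  Q = [1, 3] / [2]
  Insert 1 (step 4): P = [1, 7] / [3] / [8];  Q = [1, 3] / [2] / [4]
  Insert 6 (step 5): P = [1, 6] / [3, 7] / [8];  Q = [1, 3] / [2, 5] / [4]
  Insert 5 (step 6): P = [1, 5] / [3, 6] / [7] / [8];  Q = [1, 3] / [2, 5] / [4] / [6]
  Insert 2 (step 7): P = [1, 2] / [3, 5] / [6] / [7] / [8];  Q = [1, 3] / [2, 5] / [4] / [6] / [7]
  Insert 4 (step 8): P = [1, 2, 4] / [3, 5] / [6] / [7] / [8];  Q = [1, 3, 8] / [2, 5] / [4] / [6] / [7]
Final shape: (3, 2, 1, 1, 1).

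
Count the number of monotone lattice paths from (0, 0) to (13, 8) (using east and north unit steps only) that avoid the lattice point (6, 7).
Number of paths = 189762

Total paths from (0, 0) to (13, 8): C(21, 13) = 203490. Paths through (6, 7): (paths (0, 0) → (6, 7)) × (paths (6, 7) → (13, 8)) = C(13, 6) · C(8, 7) = 1716 · 8 = 13728. Avoidance count = 203490 − 13728 = 189762.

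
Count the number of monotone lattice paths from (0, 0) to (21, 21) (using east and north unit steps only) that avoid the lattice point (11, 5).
Number of paths = 515056215960

Total paths from (0, 0) to (21, 21): C(42, 21) = 538257874440. Paths through (11, 5): (paths (0, 0) → (11, 5)) × (paths (11, 5) → (21, 21)) = C(16, 11) · C(26, 10) = 4368 · 5311735 = 23201658480. Avoidance count = 538257874440 − 23201658480 = 515056215960.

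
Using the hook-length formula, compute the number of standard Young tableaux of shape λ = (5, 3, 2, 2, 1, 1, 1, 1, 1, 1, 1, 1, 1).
# SYT of shape (5, 3, 2, 2, 1, 1, 1, 1, 1, 1, 1, 1, 1) = 10003500

Hook-length formula: f^λ = n! / Π hook(c), product over all cells c of the Young diagram. For λ = (5, 3, 2, 2, 1, 1, 1, 1, 1, 1, 1, 1, 1), n = 21 boxes. Hook lengths by row (left-to-right, top-to-bottom): [17, 7, 4, 2, 1]; [14, 4, 1]; [12, 2]; [11, 1]; [9]; [8]; [7]; [6]; [5]; [4]; [3]; [2]; [1]. Product of hooks = 5107306659840. So f^λ = 21! / 5107306659840 = 51090942171709440000 / 5107306659840 = 10003500.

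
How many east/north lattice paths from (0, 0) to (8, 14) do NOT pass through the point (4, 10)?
Number of paths = 249700

Total paths from (0, 0) to (8, 14): C(22, 8) = 319770. Paths through (4, 10): (paths (0, 0) → (4, 10)) × (paths (4, 10) → (8, 14)) = C(14, 4) · C(8, 4) = 1001 · 70 = 70070. Avoidance count = 319770 − 70070 = 249700.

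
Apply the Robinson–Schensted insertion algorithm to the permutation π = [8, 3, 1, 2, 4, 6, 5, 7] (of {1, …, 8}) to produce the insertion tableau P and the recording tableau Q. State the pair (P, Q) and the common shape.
P = [1, 2, 4, 5, 7] / [3, 6] / [8];  Q = [1, 4, 5, 6, 8] / [2, 7] / [3];  common shape = (5, 2, 1)

Row-insert the values π_1, π_2, … into P one at a time, bumping the leftmost entry strictly greater than the inserted value down to the next row. The recording tableau Q records, in position (i, j), the step at which that cell was added to P.
  Insert 8 (step 1): P = [8];  Q = [1]
  Insert 3 (step 2): P = [3] / [8];  Q = [1] / [2]
  Insert 1 (step 3): P = [1] / [3] / [8];  Q = [1] / [2] / [3]
  Insert 2 (step 4): P = [1, 2] / [3] / [8];  Q = [1, 4] / [2] / [3]
  Insert 4 (step 5): P = [1, 2, 4] / [3] / [8];  Q = [1, 4, 5] / [2] / [3]
  Insert 6 (step 6): P = [1, 2, 4, 6] / [3] / [8];  Q = [1, 4, 5, 6] / [2] / [3]
  Insert 5 (step 7): P = [1, 2, 4, 5] / [3, 6] / [8];  Q = [1, 4, 5, 6] / [2, 7] / [3]
  Insert 7 (step 8): P = [1, 2, 4, 5, 7] / [3, 6] / [8];  Q = [1, 4, 5, 6, 8] / [2, 7] / [3]
Final shape: (5, 2, 1).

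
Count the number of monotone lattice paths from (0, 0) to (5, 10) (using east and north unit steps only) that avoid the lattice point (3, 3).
Number of paths = 2283

Total paths from (0, 0) to (5, 10): C(15, 5) = 3003. Paths through (3, 3): (paths (0, 0) → (3, 3)) × (paths (3, 3) → (5, 10)) = C(6, 3) · C(9, 2) = 20 · 36 = 720. Avoidance count = 3003 − 720 = 2283.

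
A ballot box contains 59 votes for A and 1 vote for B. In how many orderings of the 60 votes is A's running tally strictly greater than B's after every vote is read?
Strict-lead orderings = 58

Total orderings of the 60 votes with 59 for A: C(60, 59) = 60. By the Bertrand ballot formula (Cycle Lemma / reflection principle), the number of orderings in which A is strictly ahead of B throughout is (p − q)/(p + q) · C(p + q, p) = (59 − 1)/(59 + 1) · 60 = 58.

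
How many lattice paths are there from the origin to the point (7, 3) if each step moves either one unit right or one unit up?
Number of paths = 120

A monotone lattice path from (0, 0) to (7, 3) consists of 7 east steps and 3 north steps in some order, so it is determined by which 7 of the 10 steps are east. The count is C(10, 7) = 120.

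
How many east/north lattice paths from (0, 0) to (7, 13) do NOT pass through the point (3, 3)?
Number of paths = 57500

Total paths from (0, 0) to (7, 13): C(20, 7) = 77520. Paths through (3, 3): (paths (0, 0) → (3, 3)) × (paths (3, 3) → (7, 13)) = C(6, 3) · C(14, 4) = 20 · 1001 = 20020. Avoidance count = 77520 − 20020 = 57500.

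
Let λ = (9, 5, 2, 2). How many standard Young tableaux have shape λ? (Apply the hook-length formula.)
# SYT of shape (9, 5, 2, 2) = 1989000

Hook-length formula: f^λ = n! / Π hook(c), product over all cells c of the Young diagram. For λ = (9, 5, 2, 2), n = 18 boxes. Hook lengths by row (left-to-right, top-to-bottom): [12, 11, 8, 7, 6, 4, 3, 2, 1]; [7, 6, 3, 2, 1]; [3, 2]; [2, 1]. Product of hooks = 3218890752. So f^λ = 18! / 3218890752 = 6402373705728000 / 3218890752 = 1989000.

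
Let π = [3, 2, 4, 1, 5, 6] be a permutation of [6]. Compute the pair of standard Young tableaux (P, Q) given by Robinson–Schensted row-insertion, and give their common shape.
P = [1, 4, 5, 6] / [2] / [3];  Q = [1, 3, 5, 6] / [2] / [4];  common shape = (4, 1, 1)

Row-insert the values π_1, π_2, … into P one at a time, bumping the leftmost entry strictly greater than the inserted value down to the next row. The recording tableau Q records, in position (i, j), the step at which that cell was added to P.
  Insert 3 (step 1): P = [3];  Q = [1]
  Insert 2 (step 2): P = [2] / [3];  Q = [1] / [2]
  Insert 4 (step 3): P = [2, 4] / [3];  Q = [1, 3] / [2]
  Insert 1 (step 4): P = [1, 4] / [2] / [3];  Q = [1, 3] / [2] / [4]
  Insert 5 (step 5): P = [1, 4, 5] / [2] / [3];  Q = [1, 3, 5] / [2] / [4]
  Insert 6 (step 6): P = [1, 4, 5, 6] / [2] / [3];  Q = [1, 3, 5, 6] / [2] / [4]
Final shape: (4, 1, 1).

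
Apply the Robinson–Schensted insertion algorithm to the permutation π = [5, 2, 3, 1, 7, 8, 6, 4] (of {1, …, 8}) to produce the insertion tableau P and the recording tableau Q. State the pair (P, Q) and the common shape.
P = [1, 3, 4, 8] / [2, 6] / [5, 7];  Q = [1, 3, 5, 6] / [2, 7] / [4, 8];  common shape = (4, 2, 2)

Row-insert the values π_1, π_2, … into P one at a time, bumping the leftmost entry strictly greater than the inserted value down to the next row. The recording tableau Q records, in position (i, j), the step at which that cell was added to P.
  Insert 5 (step 1): P = [5];  Q = [1]
  Insert 2 (step 2): P = [2] / [5];  Q = [1] / [2]
  Insert 3 (step 3): P = [2, 3] / [5];  Q = [1, 3] / [2]
  Insert 1 (step 4): P = [1, 3] / [2] / [5];  Q = [1, 3] / [2] / [4]
  Insert 7 (step 5): P = [1, 3, 7] / [2] / [5];  Q = [1, 3, 5] / [2] / [4]
  Insert 8 (step 6): P = [1, 3, 7, 8] / [2] / [5];  Q = [1, 3, 5, 6] / [2] / [4]
  Insert 6 (step 7): P = [1, 3, 6, 8] / [2, 7] / [5];  Q = [1, 3, 5, 6] / [2, 7] / [4]
  Insert 4 (step 8): P = [1, 3, 4, 8] / [2, 6] / [5, 7];  Q = [1, 3, 5, 6] / [2, 7] / [4, 8]
Final shape: (4, 2, 2).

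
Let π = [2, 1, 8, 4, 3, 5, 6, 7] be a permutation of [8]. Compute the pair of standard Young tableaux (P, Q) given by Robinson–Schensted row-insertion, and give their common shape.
P = [1, 3, 5, 6, 7] / [2, 4] / [8];  Q = [1, 3, 6, 7, 8] / [2, 4] / [5];  common shape = (5, 2, 1)

Row-insert the values π_1, π_2, … into P one at a time, bumping the leftmost entry strictly greater than the inserted value down to the next row. The recording tableau Q records, in position (i, j), the step at which that cell was added to P.
  Insert 2 (step 1): P = [2];  Q = [1]
  Insert 1 (step 2): P = [1] / [2];  Q = [1] / [2]
  Insert 8 (step 3): P = [1, 8] / [2];  Q = [1, 3] / [2]
  Insert 4 (step 4): P = [1, 4] / [2, 8];  Q = [1, 3] / [2, 4]
  Insert 3 (step 5): P = [1, 3] / [2, 4] / [8];  Q = [1, 3] / [2, 4] / [5]
  Insert 5 (step 6): P = [1, 3, 5] / [2, 4] / [8];  Q = [1, 3, 6] / [2, 4] / [5]
  Insert 6 (step 7): P = [1, 3, 5, 6] / [2, 4] / [8];  Q = [1, 3, 6, 7] / [2, 4] / [5]
  Insert 7 (step 8): P = [1, 3, 5, 6, 7] / [2, 4] / [8];  Q = [1, 3, 6, 7, 8] / [2, 4] / [5]
Final shape: (5, 2, 1).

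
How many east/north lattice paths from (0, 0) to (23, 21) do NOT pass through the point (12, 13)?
Number of paths = 1619567325480

Total paths from (0, 0) to (23, 21): C(44, 23) = 2012616400080. Paths through (12, 13): (paths (0, 0) → (12, 13)) × (paths (12, 13) → (23, 21)) = C(25, 12) · C(19, 11) = 5200300 · 75582 = 393049074600. Avoidance count = 2012616400080 − 393049074600 = 1619567325480.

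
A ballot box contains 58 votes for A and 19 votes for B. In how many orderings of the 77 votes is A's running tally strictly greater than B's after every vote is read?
Strict-lead orderings = 257172019222240200

Total orderings of the 77 votes with 58 for A: C(77, 58) = 507749884105448600. By the Bertrand ballot formula (Cycle Lemma / reflection principle), the number of orderings in which A is strictly ahead of B throughout is (p − q)/(p + q) · C(p + q, p) = (58 − 19)/(58 + 19) · 507749884105448600 = 257172019222240200.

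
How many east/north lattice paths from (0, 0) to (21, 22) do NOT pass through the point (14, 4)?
Number of paths = 1050578539860

Total paths from (0, 0) to (21, 22): C(43, 21) = 1052049481860. Paths through (14, 4): (paths (0, 0) → (14, 4)) × (paths (14, 4) → (21, 22)) = C(18, 14) · C(25, 7) = 3060 · 480700 = 1470942000. Avoidance count = 1052049481860 − 1470942000 = 1050578539860.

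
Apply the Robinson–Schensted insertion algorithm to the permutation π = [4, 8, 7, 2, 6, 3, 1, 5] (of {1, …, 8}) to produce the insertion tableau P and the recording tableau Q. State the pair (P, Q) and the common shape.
P = [1, 3, 5] / [2, 6] / [4] / [7] / [8];  Q = [1, 2, 8] / [3, 5] / [4] / [6] / [7];  common shape = (3, 2, 1, 1, 1)

Row-insert the values π_1, π_2, … into P one at a time, bumping the leftmost entry strictly greater than the inserted value down to the next row. The recording tableau Q records, in position (i, j), the step at which that cell was added to P.
  Insert 4 (step 1): P = [4];  Q = [1]
  Insert 8 (step 2): P = [4, 8];  Q = [1, 2]
  Insert 7 (step 3): P = [4, 7] / [8];  Q = [1, 2] / [3]
  Insert 2 (step 4): P = [2, 7] / [4] / [8];  Q = [1, 2] / [3] / [4]
  Insert 6 (step 5): P = [2, 6] / [4, 7] / [8];  Q = [1, 2] / [3, 5] / [4]
  Insert 3 (step 6): P = [2, 3] / [4, 6] / [7] / [8];  Q = [1, 2] / [3, 5] / [4] / [6]
  Insert 1 (step 7): P = [1, 3] / [2, 6] / [4] / [7] / [8];  Q = [1, 2] / [3, 5] / [4] / [6] / [7]
  Insert 5 (step 8): P = [1, 3, 5] / [2, 6] / [4] / [7] / [8];  Q = [1, 2, 8] / [3, 5] / [4] / [6] / [7]
Final shape: (3, 2, 1, 1, 1).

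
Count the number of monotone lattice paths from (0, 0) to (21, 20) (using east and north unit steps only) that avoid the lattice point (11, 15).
Number of paths = 245927278740

Total paths from (0, 0) to (21, 20): C(41, 21) = 269128937220. Paths through (11, 15): (paths (0, 0) → (11, 15)) × (paths (11, 15) → (21, 20)) = C(26, 11) · C(15, 10) = 7726160 · 3003 = 23201658480. Avoidance count = 269128937220 − 23201658480 = 245927278740.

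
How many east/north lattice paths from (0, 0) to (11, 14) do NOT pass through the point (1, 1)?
Number of paths = 2169268

Total paths from (0, 0) to (11, 14): C(25, 11) = 4457400. Paths through (1, 1): (paths (0, 0) → (1, 1)) × (paths (1, 1) → (11, 14)) = C(2, 1) · C(23, 10) = 2 · 1144066 = 2288132. Avoidance count = 4457400 − 2288132 = 2169268.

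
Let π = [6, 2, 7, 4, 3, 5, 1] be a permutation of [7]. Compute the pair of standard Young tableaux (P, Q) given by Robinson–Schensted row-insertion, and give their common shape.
P = [1, 3, 5] / [2, 7] / [4] / [6];  Q = [1, 3, 6] / [2, 4] / [5] / [7];  common shape = (3, 2, 1, 1)

Row-insert the values π_1, π_2, … into P one at a time, bumping the leftmost entry strictly greater than the inserted value down to the next row. The recording tableau Q records, in position (i, j), the step at which that cell was added to P.
  Insert 6 (step 1): P = [6];  Q = [1]
  Insert 2 (step 2): P = [2] / [6];  Q = [1] / [2]
  Insert 7 (step 3): P = [2, 7] / [6];  Q = [1, 3] / [2]
  Insert 4 (step 4): P = [2, 4] / [6, 7];  Q = [1, 3] / [2, 4]
  Insert 3 (step 5): P = [2, 3] / [4, 7] / [6];  Q = [1, 3] / [2, 4] / [5]
  Insert 5 (step 6): P = [2, 3, 5] / [4, 7] / [6];  Q = [1, 3, 6] / [2, 4] / [5]
  Insert 1 (step 7): P = [1, 3, 5] / [2, 7] / [4] / [6];  Q = [1, 3, 6] / [2, 4] / [5] / [7]
Final shape: (3, 2, 1, 1).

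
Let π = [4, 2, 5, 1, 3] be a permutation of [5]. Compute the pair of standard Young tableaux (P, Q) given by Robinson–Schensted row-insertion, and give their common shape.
P = [1, 3] / [2, 5] / [4];  Q = [1, 3] / [2, 5] / [4];  common shape = (2, 2, 1)

Row-insert the values π_1, π_2, … into P one at a time, bumping the leftmost entry strictly greater than the inserted value down to the next row. The recording tableau Q records, in position (i, j), the step at which that cell was added to P.
  Insert 4 (step 1): P = [4];  Q = [1]
  Insert 2 (step 2): P = [2] / [4];  Q = [1] / [2]
  Insert 5 (step 3): P = [2, 5] / [4];  Q = [1, 3] / [2]
  Insert 1 (step 4): P = [1, 5] / [2] / [4];  Q = [1, 3] / [2] / [4]
  Insert 3 (step 5): P = [1, 3] / [2, 5] / [4];  Q = [1, 3] / [2, 5] / [4]
Final shape: (2, 2, 1).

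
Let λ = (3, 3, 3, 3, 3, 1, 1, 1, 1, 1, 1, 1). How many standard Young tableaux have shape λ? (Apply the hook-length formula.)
# SYT of shape (3, 3, 3, 3, 3, 1, 1, 1, 1, 1, 1, 1) = 10744272

Hook-length formula: f^λ = n! / Π hook(c), product over all cells c of the Young diagram. For λ = (3, 3, 3, 3, 3, 1, 1, 1, 1, 1, 1, 1), n = 22 boxes. Hook lengths by row (left-to-right, top-to-bottom): [14, 6, 5]; [13, 5, 4]; [12, 4, 3]; [11, 3, 2]; [10, 2, 1]; [7]; [6]; [5]; [4]; [3]; [2]; [1]. Product of hooks = 104613949440000. So f^λ = 22! / 104613949440000 = 1124000727777607680000 / 104613949440000 = 10744272.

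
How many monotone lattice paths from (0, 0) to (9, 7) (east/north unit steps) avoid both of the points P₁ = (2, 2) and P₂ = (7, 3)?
Number of paths = 5428

Inclusion–exclusion. Total paths: C(16, 9) = 11440. Through P₁: C(4, 2)·C(12, 7) = 4752. Through P₂: C(10, 7)·C(6, 2) = 1800. Since P₁ is strictly southwest of P₂, a monotone path through both must visit P₁ then P₂; paths through both = C(4, 2)·C(6, 5)·C(6, 2) = 540. Avoid both = 11440 − 4752 − 1800 + 540 = 5428.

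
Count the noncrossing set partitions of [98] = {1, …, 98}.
C_98 = 57743358069601357782187700608042856334020731624756611000

These noncrossing partitions are counted by the Catalan number C_n = (1/(n + 1)) · C(2n, n). For n = 98: C_98 = (1/99) · C(196, 98) = 5716592448890534420436582360196242777068052430850904489000/99 = 57743358069601357782187700608042856334020731624756611000.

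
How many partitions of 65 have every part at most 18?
p(65, parts ≤ 18) = 1396169

Use the recurrence p(n, m) = p(n, m−1) + p(n−m, m): either the largest part is < m (count p(n, m−1)) or the largest part is exactly m (remove one copy of m, count p(n−m, m)). With p(0, ·) = 1 this gives p(65, parts ≤ 18) = 1396169. (By conjugating Young diagrams, this also counts partitions of 65 into at most 18 parts.)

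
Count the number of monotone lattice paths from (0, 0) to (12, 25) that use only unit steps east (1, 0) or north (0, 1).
Number of paths = 1852482996

A monotone lattice path from (0, 0) to (12, 25) consists of 12 east steps and 25 north steps in some order, so it is determined by which 12 of the 37 steps are east. The count is C(37, 12) = 1852482996.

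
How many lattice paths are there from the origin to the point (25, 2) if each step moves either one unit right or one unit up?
Number of paths = 351

A monotone lattice path from (0, 0) to (25, 2) consists of 25 east steps and 2 north steps in some order, so it is determined by which 25 of the 27 steps are east. The count is C(27, 25) = 351.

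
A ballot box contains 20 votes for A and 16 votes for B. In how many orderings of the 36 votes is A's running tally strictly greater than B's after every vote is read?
Strict-lead orderings = 811985790

Total orderings of the 36 votes with 20 for A: C(36, 20) = 7307872110. By the Bertrand ballot formula (Cycle Lemma / reflection principle), the number of orderings in which A is strictly ahead of B throughout is (p − q)/(p + q) · C(p + q, p) = (20 − 16)/(20 + 16) · 7307872110 = 811985790.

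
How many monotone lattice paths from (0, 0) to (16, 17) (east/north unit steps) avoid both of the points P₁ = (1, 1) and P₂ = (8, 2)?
Number of paths = 551503614

Inclusion–exclusion. Total paths: C(33, 16) = 1166803110. Through P₁: C(2, 1)·C(31, 15) = 601080390. Through P₂: C(10, 8)·C(23, 8) = 22064130. Since P₁ is strictly southwest of P₂, a monotone path through both must visit P₁ then P₂; paths through both = C(2, 1)·C(8, 7)·C(23, 8) = 7845024. Avoid both = 1166803110 − 601080390 − 22064130 + 7845024 = 551503614.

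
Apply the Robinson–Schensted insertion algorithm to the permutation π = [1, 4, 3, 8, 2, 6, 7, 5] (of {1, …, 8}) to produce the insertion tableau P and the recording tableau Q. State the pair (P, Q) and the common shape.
P = [1, 2, 5, 7] / [3, 6] / [4, 8];  Q = [1, 2, 4, 7] / [3, 6] / [5, 8];  common shape = (4, 2, 2)

Row-insert the values π_1, π_2, … into P one at a time, bumping the leftmost entry strictly greater than the inserted value down to the next row. The recording tableau Q records, in position (i, j), the step at which that cell was added to P.
  Insert 1 (step 1): P = [1];  Q = [1]
  Insert 4 (step 2): P = [1, 4];  Q = [1, 2]
  Insert 3 (step 3): P = [1, 3] / [4];  Q = [1, 2] / [3]
  Insert 8 (step 4): P = [1, 3, 8] / [4];  Q = [1, 2, 4] / [3]
  Insert 2 (step 5): P = [1, 2, 8] / [3] / [4];  Q = [1, 2, 4] / [3] / [5]
  Insert 6 (step 6): P = [1, 2, 6] / [3, 8] / [4];  Q = [1, 2, 4] / [3, 6] / [5]
  Insert 7 (step 7): P = [1, 2, 6, 7] / [3, 8] / [4];  Q = [1, 2, 4, 7] / [3, 6] / [5]
  Insert 5 (step 8): P = [1, 2, 5, 7] / [3, 6] / [4, 8];  Q = [1, 2, 4, 7] / [3, 6] / [5, 8]
Final shape: (4, 2, 2).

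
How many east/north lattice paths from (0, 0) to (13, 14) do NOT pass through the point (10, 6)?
Number of paths = 18736980

Total paths from (0, 0) to (13, 14): C(27, 13) = 20058300. Paths through (10, 6): (paths (0, 0) → (10, 6)) × (paths (10, 6) → (13, 14)) = C(16, 10) · C(11, 3) = 8008 · 165 = 1321320. Avoidance count = 20058300 − 1321320 = 18736980.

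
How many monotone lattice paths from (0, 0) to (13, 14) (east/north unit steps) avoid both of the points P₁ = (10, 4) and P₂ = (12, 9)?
Number of paths = 18134560

Inclusion–exclusion. Total paths: C(27, 13) = 20058300. Through P₁: C(14, 10)·C(13, 3) = 286286. Through P₂: C(21, 12)·C(6, 1) = 1763580. Since P₁ is strictly southwest of P₂, a monotone path through both must visit P₁ then P₂; paths through both = C(14, 10)·C(7, 2)·C(6, 1) = 126126. Avoid both = 20058300 − 286286 − 1763580 + 126126 = 18134560.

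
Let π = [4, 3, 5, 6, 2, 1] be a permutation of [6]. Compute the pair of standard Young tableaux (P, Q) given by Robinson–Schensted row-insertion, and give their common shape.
P = [1, 5, 6] / [2] / [3] / [4];  Q = [1, 3, 4] / [2] / [5] / [6];  common shape = (3, 1, 1, 1)

Row-insert the values π_1, π_2, … into P one at a time, bumping the leftmost entry strictly greater than the inserted value down to the next row. The recording tableau Q records, in position (i, j), the step at which that cell was added to P.
  Insert 4 (step 1): P = [4];  Q = [1]
  Insert 3 (step 2): P = [3] / [4];  Q = [1] / [2]
  Insert 5 (step 3): P = [3, 5] / [4];  Q = [1, 3] / [2]
  Insert 6 (step 4): P = [3, 5, 6] / [4];  Q = [1, 3, 4] / [2]
  Insert 2 (step 5): P = [2, 5, 6] / [3] / [4];  Q = [1, 3, 4] / [2] / [5]
  Insert 1 (step 6): P = [1, 5, 6] / [2] / [3] / [4];  Q = [1, 3, 4] / [2] / [5] / [6]
Final shape: (3, 1, 1, 1).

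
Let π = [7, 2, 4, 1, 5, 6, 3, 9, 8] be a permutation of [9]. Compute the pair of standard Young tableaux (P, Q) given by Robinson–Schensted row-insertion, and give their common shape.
P = [1, 3, 5, 6, 8] / [2, 4, 9] / [7];  Q = [1, 3, 5, 6, 8] / [2, 7, 9] / [4];  common shape = (5, 3, 1)

Row-insert the values π_1, π_2, … into P one at a time, bumping the leftmost entry strictly greater than the inserted value down to the next row. The recording tableau Q records, in position (i, j), the step at which that cell was added to P.
  Insert 7 (step 1): P = [7];  Q = [1]
  Insert 2 (step 2): P = [2] / [7];  Q = [1] / [2]
  Insert 4 (step 3): P = [2, 4] / [7];  Q = [1, 3] / [2]
  Insert 1 (step 4): P = [1, 4] / [2] / [7];  Q = [1, 3] / [2] / [4]
  Insert 5 (step 5): P = [1, 4, 5] / [2] / [7];  Q = [1, 3, 5] / [2] / [4]
  Insert 6 (step 6): P = [1, 4, 5, 6] / [2] / [7];  Q = [1, 3, 5, 6] / [2] / [4]
  Insert 3 (step 7): P = [1, 3, 5, 6] / [2, 4] / [7];  Q = [1, 3, 5, 6] / [2, 7] / [4]
  Insert 9 (step 8): P = [1, 3, 5, 6, 9] / [2, 4] / [7];  Q = [1, 3, 5, 6, 8] / [2, 7] / [4]
  Insert 8 (step 9): P = [1, 3, 5, 6, 8] / [2, 4, 9] / [7];  Q = [1, 3, 5, 6, 8] / [2, 7, 9] / [4]
Final shape: (5, 3, 1).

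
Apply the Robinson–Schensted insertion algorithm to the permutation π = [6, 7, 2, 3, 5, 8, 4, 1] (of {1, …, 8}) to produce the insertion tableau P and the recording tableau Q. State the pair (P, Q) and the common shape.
P = [1, 3, 4, 8] / [2, 7] / [5] / [6];  Q = [1, 2, 5, 6] / [3, 4] / [7] / [8];  common shape = (4, 2, 1, 1)

Row-insert the values π_1, π_2, … into P one at a time, bumping the leftmost entry strictly greater than the inserted value down to the next row. The recording tableau Q records, in position (i, j), the step at which that cell was added to P.
  Insert 6 (step 1): P = [6];  Q = [1]
  Insert 7 (step 2): P = [6, 7];  Q = [1, 2]
  Insert 2 (step 3): P = [2, 7] / [6];  Q = [1, 2] / [3]
  Insert 3 (step 4): P = [2, 3] / [6, 7];  Q = [1, 2] / [3, 4]
  Insert 5 (step 5): P = [2, 3, 5] / [6, 7];  Q = [1, 2, 5] / [3, 4]
  Insert 8 (step 6): P = [2, 3, 5, 8] / [6, 7];  Q = [1, 2, 5, 6] / [3, 4]
  Insert 4 (step 7): P = [2, 3, 4, 8] / [5, 7] / [6];  Q = [1, 2, 5, 6] / [3, 4] / [7]
  Insert 1 (step 8): P = [1, 3, 4, 8] / [2, 7] / [5] / [6];  Q = [1, 2, 5, 6] / [3, 4] / [7] / [8]
Final shape: (4, 2, 1, 1).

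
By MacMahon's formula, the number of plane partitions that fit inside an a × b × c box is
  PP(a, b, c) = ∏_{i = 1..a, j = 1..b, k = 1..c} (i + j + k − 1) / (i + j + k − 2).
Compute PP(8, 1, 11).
PP(8, 1, 11) = 75582

Evaluate the triple product over i = 1..8, j = 1..1, k = 1..11. The factors are (2/1) · (3/2) · (4/3) · (5/4) · (6/5) · (7/6) · (8/7) · (9/8) · … (88 factors total). The numerators and denominators telescope so the product is an integer; carrying out the multiplication exactly gives PP(8, 1, 11) = 75582.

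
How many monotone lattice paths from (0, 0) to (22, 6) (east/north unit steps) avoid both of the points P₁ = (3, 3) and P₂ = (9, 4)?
Number of paths = 285565

Inclusion–exclusion. Total paths: C(28, 22) = 376740. Through P₁: C(6, 3)·C(22, 19) = 30800. Through P₂: C(13, 9)·C(15, 13) = 75075. Since P₁ is strictly southwest of P₂, a monotone path through both must visit P₁ then P₂; paths through both = C(6, 3)·C(7, 6)·C(15, 13) = 14700. Avoid both = 376740 − 30800 − 75075 + 14700 = 285565.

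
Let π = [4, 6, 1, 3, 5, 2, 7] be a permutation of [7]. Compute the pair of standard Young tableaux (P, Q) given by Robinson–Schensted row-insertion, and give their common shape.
P = [1, 2, 5, 7] / [3, 6] / [4];  Q = [1, 2, 5, 7] / [3, 4] / [6];  common shape = (4, 2, 1)

Row-insert the values π_1, π_2, … into P one at a time, bumping the leftmost entry strictly greater than the inserted value down to the next row. The recording tableau Q records, in position (i, j), the step at which that cell was added to P.
  Insert 4 (step 1): P = [4];  Q = [1]
  Insert 6 (step 2): P = [4, 6];  Q = [1, 2]
  Insert 1 (step 3): P = [1, 6] / [4];  Q = [1, 2] / [3]
  Insert 3 (step 4): P = [1, 3] / [4, 6];  Q = [1, 2] / [3, 4]
  Insert 5 (step 5): P = [1, 3, 5] / [4, 6];  Q = [1, 2, 5] / [3, 4]
  Insert 2 (step 6): P = [1, 2, 5] / [3, 6] / [4];  Q = [1, 2, 5] / [3, 4] / [6]
  Insert 7 (step 7): P = [1, 2, 5, 7] / [3, 6] / [4];  Q = [1, 2, 5, 7] / [3, 4] / [6]
Final shape: (4, 2, 1).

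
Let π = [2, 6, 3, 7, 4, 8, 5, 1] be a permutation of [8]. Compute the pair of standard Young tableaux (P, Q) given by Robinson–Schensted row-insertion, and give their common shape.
P = [1, 3, 4, 5] / [2, 7, 8] / [6];  Q = [1, 2, 4, 6] / [3, 5, 7] / [8];  common shape = (4, 3, 1)

Row-insert the values π_1, π_2, … into P one at a time, bumping the leftmost entry strictly greater than the inserted value down to the next row. The recording tableau Q records, in position (i, j), the step at which that cell was added to P.
  Insert 2 (step 1): P = [2];  Q = [1]
  Insert 6 (step 2): P = [2, 6];  Q = [1, 2]
  Insert 3 (step 3): P = [2, 3] / [6];  Q = [1, 2] / [3]
  Insert 7 (step 4): P = [2, 3, 7] / [6];  Q = [1, 2, 4] / [3]
  Insert 4 (step 5): P = [2, 3, 4] / [6, 7];  Q = [1, 2, 4] / [3, 5]
  Insert 8 (step 6): P = [2, 3, 4, 8] / [6, 7];  Q = [1, 2, 4, 6] / [3, 5]
  Insert 5 (step 7): P = [2, 3, 4, 5] / [6, 7, 8];  Q = [1, 2, 4, 6] / [3, 5, 7]
  Insert 1 (step 8): P = [1, 3, 4, 5] / [2, 7, 8] / [6];  Q = [1, 2, 4, 6] / [3, 5, 7] / [8]
Final shape: (4, 3, 1).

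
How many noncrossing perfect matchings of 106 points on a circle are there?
C_53 = 116157871455782434250553845880

These noncrossing handshakes are counted by the Catalan number C_n = (1/(n + 1)) · C(2n, n). For n = 53: C_53 = (1/54) · C(106, 53) = 6272525058612251449529907677520/54 = 116157871455782434250553845880.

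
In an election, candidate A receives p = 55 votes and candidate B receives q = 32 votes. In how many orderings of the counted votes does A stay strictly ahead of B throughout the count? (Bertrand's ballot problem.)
Strict-lead orderings = 166792580167279119416034

Total orderings of the 87 votes with 55 for A: C(87, 55) = 630911064111012321269346. By the Bertrand ballot formula (Cycle Lemma / reflection principle), the number of orderings in which A is strictly ahead of B throughout is (p − q)/(p + q) · C(p + q, p) = (55 − 32)/(55 + 32) · 630911064111012321269346 = 166792580167279119416034.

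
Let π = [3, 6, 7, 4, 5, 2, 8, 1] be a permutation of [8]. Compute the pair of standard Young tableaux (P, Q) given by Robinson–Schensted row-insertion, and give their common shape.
P = [1, 4, 5, 8] / [2, 7] / [3] / [6];  Q = [1, 2, 3, 7] / [4, 5] / [6] / [8];  common shape = (4, 2, 1, 1)

Row-insert the values π_1, π_2, … into P one at a time, bumping the leftmost entry strictly greater than the inserted value down to the next row. The recording tableau Q records, in position (i, j), the step at which that cell was added to P.
  Insert 3 (step 1): P = [3];  Q = [1]
  Insert 6 (step 2): P = [3, 6];  Q = [1, 2]
  Insert 7 (step 3): P = [3, 6, 7];  Q = [1, 2, 3]
  Insert 4 (step 4): P = [3, 4, 7] / [6];  Q = [1, 2, 3] / [4]
  Insert 5 (step 5): P = [3, 4, 5] / [6, 7];  Q = [1, 2, 3] / [4, 5]
  Insert 2 (step 6): P = [2, 4, 5] / [3, 7] / [6];  Q = [1, 2, 3] / [4, 5] / [6]
  Insert 8 (step 7): P = [2, 4, 5, 8] / [3, 7] / [6];  Q = [1, 2, 3, 7] / [4, 5] / [6]
  Insert 1 (step 8): P = [1, 4, 5, 8] / [2, 7] / [3] / [6];  Q = [1, 2, 3, 7] / [4, 5] / [6] / [8]
Final shape: (4, 2, 1, 1).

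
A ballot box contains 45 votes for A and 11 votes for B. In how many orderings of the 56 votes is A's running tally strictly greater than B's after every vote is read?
Strict-lead orderings = 90404916420

Total orderings of the 56 votes with 45 for A: C(56, 45) = 148902215280. By the Bertrand ballot formula (Cycle Lemma / reflection principle), the number of orderings in which A is strictly ahead of B throughout is (p − q)/(p + q) · C(p + q, p) = (45 − 11)/(45 + 11) · 148902215280 = 90404916420.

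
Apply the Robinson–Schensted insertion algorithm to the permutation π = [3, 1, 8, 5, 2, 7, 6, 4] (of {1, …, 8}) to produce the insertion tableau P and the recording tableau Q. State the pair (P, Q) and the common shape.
P = [1, 2, 4] / [3, 5, 6] / [7] / [8];  Q = [1, 3, 6] / [2, 4, 7] / [5] / [8];  common shape = (3, 3, 1, 1)

Row-insert the values π_1, π_2, … into P one at a time, bumping the leftmost entry strictly greater than the inserted value down to the next row. The recording tableau Q records, in position (i, j), the step at which that cell was added to P.
  Insert 3 (step 1): P = [3];  Q = [1]
  Insert 1 (step 2): P = [1] / [3];  Q = [1] / [2]
  Insert 8 (step 3): P = [1, 8] / [3];  Q = [1, 3] / [2]
  Insert 5 (step 4): P = [1, 5] / [3, 8];  Q = [1, 3] / [2, 4]
  Insert 2 (step 5): P = [1, 2] / [3, 5] / [8];  Q = [1, 3] / [2, 4] / [5]
  Insert 7 (step 6): P = [1, 2, 7] / [3, 5] / [8];  Q = [1, 3, 6] / [2, 4] / [5]
  Insert 6 (step 7): P = [1, 2, 6] / [3, 5, 7] / [8];  Q = [1, 3, 6] / [2, 4, 7] / [5]
  Insert 4 (step 8): P = [1, 2, 4] / [3, 5, 6] / [7] / [8];  Q = [1, 3, 6] / [2, 4, 7] / [5] / [8]
Final shape: (3, 3, 1, 1).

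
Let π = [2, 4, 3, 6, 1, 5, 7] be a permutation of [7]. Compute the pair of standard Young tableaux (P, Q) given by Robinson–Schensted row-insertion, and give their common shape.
P = [1, 3, 5, 7] / [2, 6] / [4];  Q = [1, 2, 4, 7] / [3, 6] / [5];  common shape = (4, 2, 1)

Row-insert the values π_1, π_2, … into P one at a time, bumping the leftmost entry strictly greater than the inserted value down to the next row. The recording tableau Q records, in position (i, j), the step at which that cell was added to P.
  Insert 2 (step 1): P = [2];  Q = [1]
  Insert 4 (step 2): P = [2, 4];  Q = [1, 2]
  Insert 3 (step 3): P = [2, 3] / [4];  Q = [1, 2] / [3]
  Insert 6 (step 4): P = [2, 3, 6] / [4];  Q = [1, 2, 4] / [3]
  Insert 1 (step 5): P = [1, 3, 6] / [2] / [4];  Q = [1, 2, 4] / [3] / [5]
  Insert 5 (step 6): P = [1, 3, 5] / [2, 6] / [4];  Q = [1, 2, 4] / [3, 6] / [5]
  Insert 7 (step 7): P = [1, 3, 5, 7] / [2, 6] / [4];  Q = [1, 2, 4, 7] / [3, 6] / [5]
Final shape: (4, 2, 1).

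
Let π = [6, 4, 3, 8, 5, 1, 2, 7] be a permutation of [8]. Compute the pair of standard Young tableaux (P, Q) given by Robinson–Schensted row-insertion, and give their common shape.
P = [1, 2, 7] / [3, 5] / [4, 8] / [6];  Q = [1, 4, 8] / [2, 5] / [3, 7] / [6];  common shape = (3, 2, 2, 1)

Row-insert the values π_1, π_2, … into P one at a time, bumping the leftmost entry strictly greater than the inserted value down to the next row. The recording tableau Q records, in position (i, j), the step at which that cell was added to P.
  Insert 6 (step 1): P = [6];  Q = [1]
  Insert 4 (step 2): P = [4] / [6];  Q = [1] / [2]
  Insert 3 (step 3): P = [3] / [4] / [6];  Q = [1] / [2] / [3]
  Insert 8 (step 4): P = [3, 8] / [4] / [6];  Q = [1, 4] / [2] / [3]
  Insert 5 (step 5): P = [3, 5] / [4, 8] / [6];  Q = [1, 4] / [2, 5] / [3]
  Insert 1 (step 6): P = [1, 5] / [3, 8] / [4] / [6];  Q = [1, 4] / [2, 5] / [3] / [6]
  Insert 2 (step 7): P = [1, 2] / [3, 5] / [4, 8] / [6];  Q = [1, 4] / [2, 5] / [3, 7] / [6]
  Insert 7 (step 8): P = [1, 2, 7] / [3, 5] / [4, 8] / [6];  Q = [1, 4, 8] / [2, 5] / [3, 7] / [6]
Final shape: (3, 2, 2, 1).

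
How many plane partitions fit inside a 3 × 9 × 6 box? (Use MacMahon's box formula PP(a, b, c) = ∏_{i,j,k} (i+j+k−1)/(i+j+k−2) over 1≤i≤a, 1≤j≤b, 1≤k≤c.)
PP(3, 9, 6) = 2530768240

Evaluate the triple product over i = 1..3, j = 1..9, k = 1..6. The factors are (2/1) · (3/2) · (4/3) · (5/4) · (6/5) · (7/6) · (3/2) · (4/3) · … (162 factors total). The numerators and denominators telescope so the product is an integer; carrying out the multiplication exactly gives PP(3, 9, 6) = 2530768240.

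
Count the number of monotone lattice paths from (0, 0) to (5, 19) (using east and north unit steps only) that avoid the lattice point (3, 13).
Number of paths = 26824

Total paths from (0, 0) to (5, 19): C(24, 5) = 42504. Paths through (3, 13): (paths (0, 0) → (3, 13)) × (paths (3, 13) → (5, 19)) = C(16, 3) · C(8, 2) = 560 · 28 = 15680. Avoidance count = 42504 − 15680 = 26824.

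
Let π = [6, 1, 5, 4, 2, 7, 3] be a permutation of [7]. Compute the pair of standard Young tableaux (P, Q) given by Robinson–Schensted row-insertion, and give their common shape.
P = [1, 2, 3] / [4, 7] / [5] / [6];  Q = [1, 3, 6] / [2, 7] / [4] / [5];  common shape = (3, 2, 1, 1)

Row-insert the values π_1, π_2, … into P one at a time, bumping the leftmost entry strictly greater than the inserted value down to the next row. The recording tableau Q records, in position (i, j), the step at which that cell was added to P.
  Insert 6 (step 1): P = [6];  Q = [1]
  Insert 1 (step 2): P = [1] / [6];  Q = [1] / [2]
  Insert 5 (step 3): P = [1, 5] / [6];  Q = [1, 3] / [2]
  Insert 4 (step 4): P = [1, 4] / [5] / [6];  Q = [1, 3] / [2] / [4]
  Insert 2 (step 5): P = [1, 2] / [4] / [5] / [6];  Q = [1, 3] / [2] / [4] / [5]
  Insert 7 (step 6): P = [1, 2, 7] / [4] / [5] / [6];  Q = [1, 3, 6] / [2] / [4] / [5]
  Insert 3 (step 7): P = [1, 2, 3] / [4, 7] / [5] / [6];  Q = [1, 3, 6] / [2, 7] / [4] / [5]
Final shape: (3, 2, 1, 1).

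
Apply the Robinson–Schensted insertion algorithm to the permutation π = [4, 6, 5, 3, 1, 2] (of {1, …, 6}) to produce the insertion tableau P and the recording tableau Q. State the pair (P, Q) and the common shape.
P = [1, 2] / [3, 5] / [4] / [6];  Q = [1, 2] / [3, 6] / [4] / [5];  common shape = (2, 2, 1, 1)

Row-insert the values π_1, π_2, … into P one at a time, bumping the leftmost entry strictly greater than the inserted value down to the next row. The recording tableau Q records, in position (i, j), the step at which that cell was added to P.
  Insert 4 (step 1): P = [4];  Q = [1]
  Insert 6 (step 2): P = [4, 6];  Q = [1, 2]
  Insert 5 (step 3): P = [4, 5] / [6];  Q = [1, 2] / [3]
  Insert 3 (step 4): P = [3, 5] / [4] / [6];  Q = [1, 2] / [3] / [4]
  Insert 1 (step 5): P = [1, 5] / [3] / [4] / [6];  Q = [1, 2] / [3] / [4] / [5]
  Insert 2 (step 6): P = [1, 2] / [3, 5] / [4] / [6];  Q = [1, 2] / [3, 6] / [4] / [5]
Final shape: (2, 2, 1, 1).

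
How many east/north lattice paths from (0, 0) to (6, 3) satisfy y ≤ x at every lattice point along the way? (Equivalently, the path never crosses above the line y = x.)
Number of paths = 48

By the reflection principle (André's argument), the number of monotone paths to (6, 3) with n ≤ m that never go above y = x is C(9, 6) − C(9, 7) = 84 − 36 = 48.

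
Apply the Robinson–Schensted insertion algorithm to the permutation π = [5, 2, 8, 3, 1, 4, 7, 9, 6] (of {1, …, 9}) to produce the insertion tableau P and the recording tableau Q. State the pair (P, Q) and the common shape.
P = [1, 3, 4, 6, 9] / [2, 7] / [5, 8];  Q = [1, 3, 6, 7, 8] / [2, 4] / [5, 9];  common shape = (5, 2, 2)

Row-insert the values π_1, π_2, … into P one at a time, bumping the leftmost entry strictly greater than the inserted value down to the next row. The recording tableau Q records, in position (i, j), the step at which that cell was added to P.
  Insert 5 (step 1): P = [5];  Q = [1]
  Insert 2 (step 2): P = [2] / [5];  Q = [1] / [2]
  Insert 8 (step 3): P = [2, 8] / [5];  Q = [1, 3] / [2]
  Insert 3 (step 4): P = [2, 3] / [5, 8];  Q = [1, 3] / [2, 4]
  Insert 1 (step 5): P = [1, 3] / [2, 8] / [5];  Q = [1, 3] / [2, 4] / [5]
  Insert 4 (step 6): P = [1, 3, 4] / [2, 8] / [5];  Q = [1, 3, 6] / [2, 4] / [5]
  Insert 7 (step 7): P = [1, 3, 4, 7] / [2, 8] / [5];  Q = [1, 3, 6, 7] / [2, 4] / [5]
  Insert 9 (step 8): P = [1, 3, 4, 7, 9] / [2, 8] / [5];  Q = [1, 3, 6, 7, 8] / [2, 4] / [5]
  Insert 6 (step 9): P = [1, 3, 4, 6, 9] / [2, 7] / [5, 8];  Q = [1, 3, 6, 7, 8] / [2, 4] / [5, 9]
Final shape: (5, 2, 2).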